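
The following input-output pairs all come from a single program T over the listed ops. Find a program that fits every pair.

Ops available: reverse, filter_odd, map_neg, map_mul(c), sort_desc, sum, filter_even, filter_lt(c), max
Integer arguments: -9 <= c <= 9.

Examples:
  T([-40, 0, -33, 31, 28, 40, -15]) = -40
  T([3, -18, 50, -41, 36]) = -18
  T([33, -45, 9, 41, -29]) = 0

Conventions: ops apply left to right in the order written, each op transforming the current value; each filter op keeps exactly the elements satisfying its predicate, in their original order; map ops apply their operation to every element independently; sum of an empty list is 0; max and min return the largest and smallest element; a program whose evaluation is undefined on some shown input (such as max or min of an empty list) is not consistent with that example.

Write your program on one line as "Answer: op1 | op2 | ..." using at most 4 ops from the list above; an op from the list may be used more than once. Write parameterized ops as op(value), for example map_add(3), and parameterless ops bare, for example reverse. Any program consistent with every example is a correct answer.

filter_even | filter_lt(9) | sum

Check, running the answer program on each example:
  [-40, 0, -33, 31, 28, 40, -15] -> [-40, 0, 28, 40] -> [-40, 0] -> -40
  [3, -18, 50, -41, 36] -> [-18, 50, 36] -> [-18] -> -18
  [33, -45, 9, 41, -29] -> [] -> [] -> 0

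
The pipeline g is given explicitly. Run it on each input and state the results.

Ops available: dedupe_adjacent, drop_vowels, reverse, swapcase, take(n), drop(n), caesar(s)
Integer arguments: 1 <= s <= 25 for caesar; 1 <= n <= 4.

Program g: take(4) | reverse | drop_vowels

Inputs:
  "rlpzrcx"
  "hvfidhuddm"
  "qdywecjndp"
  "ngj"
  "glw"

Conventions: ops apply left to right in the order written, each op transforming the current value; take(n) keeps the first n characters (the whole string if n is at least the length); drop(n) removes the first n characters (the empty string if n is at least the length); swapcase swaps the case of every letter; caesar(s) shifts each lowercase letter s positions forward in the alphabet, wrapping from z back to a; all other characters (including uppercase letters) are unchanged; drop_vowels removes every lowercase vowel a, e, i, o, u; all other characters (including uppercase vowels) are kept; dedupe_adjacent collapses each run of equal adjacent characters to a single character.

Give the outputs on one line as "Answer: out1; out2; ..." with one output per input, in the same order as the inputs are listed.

"zplr"; "fvh"; "wydq"; "jgn"; "wlg"

Execution, op by op:
  "rlpzrcx" -> "rlpz" -> "zplr" -> "zplr"
  "hvfidhuddm" -> "hvfi" -> "ifvh" -> "fvh"
  "qdywecjndp" -> "qdyw" -> "wydq" -> "wydq"
  "ngj" -> "ngj" -> "jgn" -> "jgn"
  "glw" -> "glw" -> "wlg" -> "wlg"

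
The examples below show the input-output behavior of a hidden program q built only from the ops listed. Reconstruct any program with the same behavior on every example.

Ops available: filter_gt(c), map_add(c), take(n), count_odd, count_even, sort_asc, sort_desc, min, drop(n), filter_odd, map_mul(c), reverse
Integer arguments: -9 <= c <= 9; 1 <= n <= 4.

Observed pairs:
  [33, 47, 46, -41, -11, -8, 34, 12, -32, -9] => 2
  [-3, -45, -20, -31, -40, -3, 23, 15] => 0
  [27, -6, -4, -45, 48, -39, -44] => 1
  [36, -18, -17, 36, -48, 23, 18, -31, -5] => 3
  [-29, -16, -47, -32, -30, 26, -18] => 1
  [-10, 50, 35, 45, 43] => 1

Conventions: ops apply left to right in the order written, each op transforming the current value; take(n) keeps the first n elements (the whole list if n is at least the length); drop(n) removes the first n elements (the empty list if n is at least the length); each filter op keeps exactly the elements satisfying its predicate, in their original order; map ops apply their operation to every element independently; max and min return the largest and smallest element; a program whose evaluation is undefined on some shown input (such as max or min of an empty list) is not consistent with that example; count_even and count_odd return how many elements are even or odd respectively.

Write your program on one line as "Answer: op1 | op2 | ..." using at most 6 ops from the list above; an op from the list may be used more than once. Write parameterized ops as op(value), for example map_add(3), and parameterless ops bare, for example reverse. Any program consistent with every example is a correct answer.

map_add(-8) | sort_desc | filter_gt(8) | reverse | map_mul(7) | count_even

Check, running the answer program on each example:
  [33, 47, 46, -41, -11, -8, 34, 12, -32, -9] -> [25, 39, 38, -49, -19, -16, 26, 4, -40, -17] -> [39, 38, 26, 25, 4, -16, -17, -19, -40, -49] -> [39, 38, 26, 25] -> [25, 26, 38, 39] -> [175, 182, 266, 273] -> 2
  [-3, -45, -20, -31, -40, -3, 23, 15] -> [-11, -53, -28, -39, -48, -11, 15, 7] -> [15, 7, -11, -11, -28, -39, -48, -53] -> [15] -> [15] -> [105] -> 0
  [27, -6, -4, -45, 48, -39, -44] -> [19, -14, -12, -53, 40, -47, -52] -> [40, 19, -12, -14, -47, -52, -53] -> [40, 19] -> [19, 40] -> [133, 280] -> 1
  [36, -18, -17, 36, -48, 23, 18, -31, -5] -> [28, -26, -25, 28, -56, 15, 10, -39, -13] -> [28, 28, 15, 10, -13, -25, -26, -39, -56] -> [28, 28, 15, 10] -> [10, 15, 28, 28] -> [70, 105, 196, 196] -> 3
  [-29, -16, -47, -32, -30, 26, -18] -> [-37, -24, -55, -40, -38, 18, -26] -> [18, -24, -26, -37, -38, -40, -55] -> [18] -> [18] -> [126] -> 1
  [-10, 50, 35, 45, 43] -> [-18, 42, 27, 37, 35] -> [42, 37, 35, 27, -18] -> [42, 37, 35, 27] -> [27, 35, 37, 42] -> [189, 245, 259, 294] -> 1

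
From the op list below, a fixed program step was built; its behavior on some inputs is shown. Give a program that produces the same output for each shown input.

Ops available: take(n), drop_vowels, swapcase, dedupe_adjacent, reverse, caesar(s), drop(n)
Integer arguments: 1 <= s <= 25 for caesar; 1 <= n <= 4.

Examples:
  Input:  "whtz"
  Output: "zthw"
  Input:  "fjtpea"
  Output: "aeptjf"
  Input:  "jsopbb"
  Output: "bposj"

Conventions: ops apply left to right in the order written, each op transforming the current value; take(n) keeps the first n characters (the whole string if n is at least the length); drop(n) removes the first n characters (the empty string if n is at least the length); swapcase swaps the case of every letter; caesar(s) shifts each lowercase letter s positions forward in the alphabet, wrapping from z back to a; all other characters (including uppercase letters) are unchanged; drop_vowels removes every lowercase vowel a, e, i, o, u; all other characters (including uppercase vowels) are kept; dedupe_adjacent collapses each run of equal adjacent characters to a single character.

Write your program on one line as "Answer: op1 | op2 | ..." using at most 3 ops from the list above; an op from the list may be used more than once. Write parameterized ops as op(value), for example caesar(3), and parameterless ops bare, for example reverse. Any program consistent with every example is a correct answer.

dedupe_adjacent | reverse

Check, running the answer program on each example:
  "whtz" -> "whtz" -> "zthw"
  "fjtpea" -> "fjtpea" -> "aeptjf"
  "jsopbb" -> "jsopb" -> "bposj"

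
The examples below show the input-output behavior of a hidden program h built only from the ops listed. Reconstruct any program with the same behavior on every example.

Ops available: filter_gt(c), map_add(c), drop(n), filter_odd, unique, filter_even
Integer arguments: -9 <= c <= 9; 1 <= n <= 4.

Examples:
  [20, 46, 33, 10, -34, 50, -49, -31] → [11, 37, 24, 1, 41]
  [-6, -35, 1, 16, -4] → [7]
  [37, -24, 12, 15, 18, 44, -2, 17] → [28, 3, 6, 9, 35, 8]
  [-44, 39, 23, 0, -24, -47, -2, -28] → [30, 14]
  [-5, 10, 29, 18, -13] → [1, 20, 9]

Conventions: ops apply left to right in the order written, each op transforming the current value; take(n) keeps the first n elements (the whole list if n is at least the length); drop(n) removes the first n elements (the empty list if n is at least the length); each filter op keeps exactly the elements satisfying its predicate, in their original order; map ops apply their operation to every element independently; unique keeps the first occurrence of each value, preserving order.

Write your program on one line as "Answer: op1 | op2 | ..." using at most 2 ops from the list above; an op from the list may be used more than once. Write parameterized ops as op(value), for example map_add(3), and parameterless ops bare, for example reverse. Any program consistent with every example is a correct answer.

filter_gt(3) | map_add(-9)

Check, running the answer program on each example:
  [20, 46, 33, 10, -34, 50, -49, -31] -> [20, 46, 33, 10, 50] -> [11, 37, 24, 1, 41]
  [-6, -35, 1, 16, -4] -> [16] -> [7]
  [37, -24, 12, 15, 18, 44, -2, 17] -> [37, 12, 15, 18, 44, 17] -> [28, 3, 6, 9, 35, 8]
  [-44, 39, 23, 0, -24, -47, -2, -28] -> [39, 23] -> [30, 14]
  [-5, 10, 29, 18, -13] -> [10, 29, 18] -> [1, 20, 9]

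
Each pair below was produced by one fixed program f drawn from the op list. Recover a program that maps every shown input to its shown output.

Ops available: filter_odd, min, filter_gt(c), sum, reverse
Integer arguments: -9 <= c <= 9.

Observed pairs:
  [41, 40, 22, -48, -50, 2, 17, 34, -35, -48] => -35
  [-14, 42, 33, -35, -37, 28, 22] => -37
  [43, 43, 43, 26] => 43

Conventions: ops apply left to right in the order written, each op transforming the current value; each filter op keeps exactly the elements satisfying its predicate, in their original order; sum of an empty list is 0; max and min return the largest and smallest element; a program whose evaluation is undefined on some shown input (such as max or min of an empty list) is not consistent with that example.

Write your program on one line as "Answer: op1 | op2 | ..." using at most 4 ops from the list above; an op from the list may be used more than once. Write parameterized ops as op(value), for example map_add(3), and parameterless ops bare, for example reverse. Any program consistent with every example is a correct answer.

filter_odd | reverse | min

Check, running the answer program on each example:
  [41, 40, 22, -48, -50, 2, 17, 34, -35, -48] -> [41, 17, -35] -> [-35, 17, 41] -> -35
  [-14, 42, 33, -35, -37, 28, 22] -> [33, -35, -37] -> [-37, -35, 33] -> -37
  [43, 43, 43, 26] -> [43, 43, 43] -> [43, 43, 43] -> 43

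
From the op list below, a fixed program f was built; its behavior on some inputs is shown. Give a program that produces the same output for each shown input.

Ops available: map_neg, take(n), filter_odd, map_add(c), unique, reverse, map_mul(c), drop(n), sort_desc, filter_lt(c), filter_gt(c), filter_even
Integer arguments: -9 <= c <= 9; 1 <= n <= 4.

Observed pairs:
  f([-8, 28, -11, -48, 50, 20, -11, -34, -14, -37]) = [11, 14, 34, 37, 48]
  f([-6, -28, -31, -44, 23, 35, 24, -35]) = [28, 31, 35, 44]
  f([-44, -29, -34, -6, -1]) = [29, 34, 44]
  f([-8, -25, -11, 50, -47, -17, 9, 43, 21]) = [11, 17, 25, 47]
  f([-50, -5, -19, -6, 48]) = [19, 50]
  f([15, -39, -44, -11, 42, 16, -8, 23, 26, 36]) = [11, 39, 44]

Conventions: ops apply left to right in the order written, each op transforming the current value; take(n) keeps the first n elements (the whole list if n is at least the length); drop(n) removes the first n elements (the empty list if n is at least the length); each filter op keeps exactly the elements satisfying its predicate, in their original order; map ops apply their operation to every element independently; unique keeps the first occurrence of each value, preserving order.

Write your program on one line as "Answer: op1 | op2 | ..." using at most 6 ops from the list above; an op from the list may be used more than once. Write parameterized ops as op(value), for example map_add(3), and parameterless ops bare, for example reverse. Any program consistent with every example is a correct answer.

map_neg | reverse | sort_desc | filter_gt(8) | unique | reverse

Check, running the answer program on each example:
  [-8, 28, -11, -48, 50, 20, -11, -34, -14, -37] -> [8, -28, 11, 48, -50, -20, 11, 34, 14, 37] -> [37, 14, 34, 11, -20, -50, 48, 11, -28, 8] -> [48, 37, 34, 14, 11, 11, 8, -20, -28, -50] -> [48, 37, 34, 14, 11, 11] -> [48, 37, 34, 14, 11] -> [11, 14, 34, 37, 48]
  [-6, -28, -31, -44, 23, 35, 24, -35] -> [6, 28, 31, 44, -23, -35, -24, 35] -> [35, -24, -35, -23, 44, 31, 28, 6] -> [44, 35, 31, 28, 6, -23, -24, -35] -> [44, 35, 31, 28] -> [44, 35, 31, 28] -> [28, 31, 35, 44]
  [-44, -29, -34, -6, -1] -> [44, 29, 34, 6, 1] -> [1, 6, 34, 29, 44] -> [44, 34, 29, 6, 1] -> [44, 34, 29] -> [44, 34, 29] -> [29, 34, 44]
  [-8, -25, -11, 50, -47, -17, 9, 43, 21] -> [8, 25, 11, -50, 47, 17, -9, -43, -21] -> [-21, -43, -9, 17, 47, -50, 11, 25, 8] -> [47, 25, 17, 11, 8, -9, -21, -43, -50] -> [47, 25, 17, 11] -> [47, 25, 17, 11] -> [11, 17, 25, 47]
  [-50, -5, -19, -6, 48] -> [50, 5, 19, 6, -48] -> [-48, 6, 19, 5, 50] -> [50, 19, 6, 5, -48] -> [50, 19] -> [50, 19] -> [19, 50]
  [15, -39, -44, -11, 42, 16, -8, 23, 26, 36] -> [-15, 39, 44, 11, -42, -16, 8, -23, -26, -36] -> [-36, -26, -23, 8, -16, -42, 11, 44, 39, -15] -> [44, 39, 11, 8, -15, -16, -23, -26, -36, -42] -> [44, 39, 11] -> [44, 39, 11] -> [11, 39, 44]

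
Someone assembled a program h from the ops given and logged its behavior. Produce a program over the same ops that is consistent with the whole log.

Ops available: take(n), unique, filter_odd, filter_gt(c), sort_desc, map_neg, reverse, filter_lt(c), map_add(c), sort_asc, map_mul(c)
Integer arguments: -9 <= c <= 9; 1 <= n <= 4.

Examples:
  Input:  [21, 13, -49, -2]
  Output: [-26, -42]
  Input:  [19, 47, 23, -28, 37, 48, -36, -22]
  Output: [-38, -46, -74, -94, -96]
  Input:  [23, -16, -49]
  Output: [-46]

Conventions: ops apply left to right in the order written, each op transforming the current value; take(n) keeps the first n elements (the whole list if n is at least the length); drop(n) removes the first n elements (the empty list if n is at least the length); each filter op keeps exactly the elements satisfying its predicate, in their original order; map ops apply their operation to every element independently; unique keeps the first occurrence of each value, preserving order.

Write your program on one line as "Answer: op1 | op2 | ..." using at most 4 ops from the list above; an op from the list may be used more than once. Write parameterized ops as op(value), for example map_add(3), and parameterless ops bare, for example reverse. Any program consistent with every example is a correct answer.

filter_gt(0) | reverse | sort_asc | map_mul(-2)

Check, running the answer program on each example:
  [21, 13, -49, -2] -> [21, 13] -> [13, 21] -> [13, 21] -> [-26, -42]
  [19, 47, 23, -28, 37, 48, -36, -22] -> [19, 47, 23, 37, 48] -> [48, 37, 23, 47, 19] -> [19, 23, 37, 47, 48] -> [-38, -46, -74, -94, -96]
  [23, -16, -49] -> [23] -> [23] -> [23] -> [-46]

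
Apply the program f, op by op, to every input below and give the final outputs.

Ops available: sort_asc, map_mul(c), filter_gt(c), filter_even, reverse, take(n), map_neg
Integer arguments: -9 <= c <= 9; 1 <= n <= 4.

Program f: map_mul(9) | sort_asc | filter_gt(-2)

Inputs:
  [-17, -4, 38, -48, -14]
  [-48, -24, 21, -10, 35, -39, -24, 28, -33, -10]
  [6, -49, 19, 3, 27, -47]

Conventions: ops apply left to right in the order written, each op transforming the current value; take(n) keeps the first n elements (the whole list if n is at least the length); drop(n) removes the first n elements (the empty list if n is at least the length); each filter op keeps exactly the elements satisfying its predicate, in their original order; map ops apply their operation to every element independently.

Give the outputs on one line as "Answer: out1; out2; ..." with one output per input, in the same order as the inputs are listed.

[342]; [189, 252, 315]; [27, 54, 171, 243]

Execution, op by op:
  [-17, -4, 38, -48, -14] -> [-153, -36, 342, -432, -126] -> [-432, -153, -126, -36, 342] -> [342]
  [-48, -24, 21, -10, 35, -39, -24, 28, -33, -10] -> [-432, -216, 189, -90, 315, -351, -216, 252, -297, -90] -> [-432, -351, -297, -216, -216, -90, -90, 189, 252, 315] -> [189, 252, 315]
  [6, -49, 19, 3, 27, -47] -> [54, -441, 171, 27, 243, -423] -> [-441, -423, 27, 54, 171, 243] -> [27, 54, 171, 243]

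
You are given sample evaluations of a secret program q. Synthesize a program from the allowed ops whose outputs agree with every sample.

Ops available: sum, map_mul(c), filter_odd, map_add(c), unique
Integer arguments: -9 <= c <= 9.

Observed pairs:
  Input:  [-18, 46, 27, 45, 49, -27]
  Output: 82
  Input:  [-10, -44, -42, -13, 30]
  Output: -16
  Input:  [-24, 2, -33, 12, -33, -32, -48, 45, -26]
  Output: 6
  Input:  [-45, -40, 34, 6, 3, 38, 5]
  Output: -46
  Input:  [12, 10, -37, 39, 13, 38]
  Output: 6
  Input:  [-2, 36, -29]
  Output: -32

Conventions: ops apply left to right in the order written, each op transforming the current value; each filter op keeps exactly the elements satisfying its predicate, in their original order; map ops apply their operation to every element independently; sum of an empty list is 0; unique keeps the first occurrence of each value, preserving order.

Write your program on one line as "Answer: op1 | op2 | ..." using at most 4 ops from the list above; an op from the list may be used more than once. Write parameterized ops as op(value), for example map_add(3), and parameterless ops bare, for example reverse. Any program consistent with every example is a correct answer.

unique | filter_odd | map_add(-3) | sum

Check, running the answer program on each example:
  [-18, 46, 27, 45, 49, -27] -> [-18, 46, 27, 45, 49, -27] -> [27, 45, 49, -27] -> [24, 42, 46, -30] -> 82
  [-10, -44, -42, -13, 30] -> [-10, -44, -42, -13, 30] -> [-13] -> [-16] -> -16
  [-24, 2, -33, 12, -33, -32, -48, 45, -26] -> [-24, 2, -33, 12, -32, -48, 45, -26] -> [-33, 45] -> [-36, 42] -> 6
  [-45, -40, 34, 6, 3, 38, 5] -> [-45, -40, 34, 6, 3, 38, 5] -> [-45, 3, 5] -> [-48, 0, 2] -> -46
  [12, 10, -37, 39, 13, 38] -> [12, 10, -37, 39, 13, 38] -> [-37, 39, 13] -> [-40, 36, 10] -> 6
  [-2, 36, -29] -> [-2, 36, -29] -> [-29] -> [-32] -> -32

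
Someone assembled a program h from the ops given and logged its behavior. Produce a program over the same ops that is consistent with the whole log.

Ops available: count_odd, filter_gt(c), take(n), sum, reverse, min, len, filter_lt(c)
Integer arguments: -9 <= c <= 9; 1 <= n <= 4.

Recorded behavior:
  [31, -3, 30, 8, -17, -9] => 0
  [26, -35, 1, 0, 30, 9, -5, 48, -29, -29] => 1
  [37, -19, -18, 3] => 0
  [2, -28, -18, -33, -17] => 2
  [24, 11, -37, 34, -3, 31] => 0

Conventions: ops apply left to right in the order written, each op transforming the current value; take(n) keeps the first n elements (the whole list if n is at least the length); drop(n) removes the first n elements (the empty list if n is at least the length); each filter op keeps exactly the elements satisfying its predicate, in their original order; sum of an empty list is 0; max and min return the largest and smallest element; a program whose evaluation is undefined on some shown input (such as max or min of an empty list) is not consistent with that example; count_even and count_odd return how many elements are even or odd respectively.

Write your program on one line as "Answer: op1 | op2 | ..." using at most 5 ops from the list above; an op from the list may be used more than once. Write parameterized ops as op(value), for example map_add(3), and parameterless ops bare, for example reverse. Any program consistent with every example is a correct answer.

filter_gt(-1) | reverse | filter_lt(3) | reverse | sum

Check, running the answer program on each example:
  [31, -3, 30, 8, -17, -9] -> [31, 30, 8] -> [8, 30, 31] -> [] -> [] -> 0
  [26, -35, 1, 0, 30, 9, -5, 48, -29, -29] -> [26, 1, 0, 30, 9, 48] -> [48, 9, 30, 0, 1, 26] -> [0, 1] -> [1, 0] -> 1
  [37, -19, -18, 3] -> [37, 3] -> [3, 37] -> [] -> [] -> 0
  [2, -28, -18, -33, -17] -> [2] -> [2] -> [2] -> [2] -> 2
  [24, 11, -37, 34, -3, 31] -> [24, 11, 34, 31] -> [31, 34, 11, 24] -> [] -> [] -> 0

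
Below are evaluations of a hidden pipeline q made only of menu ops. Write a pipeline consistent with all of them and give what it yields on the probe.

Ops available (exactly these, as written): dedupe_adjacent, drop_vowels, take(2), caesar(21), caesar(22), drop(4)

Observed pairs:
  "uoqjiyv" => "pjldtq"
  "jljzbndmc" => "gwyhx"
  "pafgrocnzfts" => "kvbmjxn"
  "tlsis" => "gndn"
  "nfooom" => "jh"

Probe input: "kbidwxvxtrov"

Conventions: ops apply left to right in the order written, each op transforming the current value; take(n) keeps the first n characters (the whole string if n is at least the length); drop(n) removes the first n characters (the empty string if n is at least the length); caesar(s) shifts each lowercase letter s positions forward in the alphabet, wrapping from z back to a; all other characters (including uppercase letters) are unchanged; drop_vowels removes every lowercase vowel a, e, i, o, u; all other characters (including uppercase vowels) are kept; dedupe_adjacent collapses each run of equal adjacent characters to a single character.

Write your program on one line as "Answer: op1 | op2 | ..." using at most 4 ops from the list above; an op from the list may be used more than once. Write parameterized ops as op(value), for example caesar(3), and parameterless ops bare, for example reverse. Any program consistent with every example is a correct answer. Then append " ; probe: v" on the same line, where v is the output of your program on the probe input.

caesar(21) | dedupe_adjacent | drop_vowels ; probe: "fwdyrsqsmjq"

Check, running the answer program on each example:
  "uoqjiyv" -> "pjledtq" -> "pjledtq" -> "pjldtq"
  "jljzbndmc" -> "egeuwiyhx" -> "egeuwiyhx" -> "gwyhx"
  "pafgrocnzfts" -> "kvabmjxiuaon" -> "kvabmjxiuaon" -> "kvbmjxn"
  "tlsis" -> "ogndn" -> "ogndn" -> "gndn"
  "nfooom" -> "iajjjh" -> "iajh" -> "jh"
  probe: "kbidwxvxtrov" -> "fwdyrsqsomjq" -> "fwdyrsqsomjq" -> "fwdyrsqsmjq"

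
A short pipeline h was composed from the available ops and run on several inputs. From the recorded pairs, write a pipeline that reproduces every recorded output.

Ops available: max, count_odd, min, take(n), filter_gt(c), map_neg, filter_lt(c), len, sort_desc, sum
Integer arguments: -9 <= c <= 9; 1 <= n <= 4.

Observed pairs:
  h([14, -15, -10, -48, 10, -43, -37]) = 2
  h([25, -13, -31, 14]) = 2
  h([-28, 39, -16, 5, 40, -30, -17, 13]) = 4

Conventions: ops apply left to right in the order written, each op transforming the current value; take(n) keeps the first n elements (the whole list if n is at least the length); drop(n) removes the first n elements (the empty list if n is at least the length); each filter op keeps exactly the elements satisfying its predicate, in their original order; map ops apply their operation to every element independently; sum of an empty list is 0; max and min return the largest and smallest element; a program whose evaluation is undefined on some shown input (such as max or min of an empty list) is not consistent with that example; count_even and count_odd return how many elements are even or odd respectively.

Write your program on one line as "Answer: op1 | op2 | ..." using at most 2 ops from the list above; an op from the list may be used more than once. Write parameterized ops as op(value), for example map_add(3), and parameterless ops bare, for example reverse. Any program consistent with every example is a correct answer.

filter_gt(1) | len

Check, running the answer program on each example:
  [14, -15, -10, -48, 10, -43, -37] -> [14, 10] -> 2
  [25, -13, -31, 14] -> [25, 14] -> 2
  [-28, 39, -16, 5, 40, -30, -17, 13] -> [39, 5, 40, 13] -> 4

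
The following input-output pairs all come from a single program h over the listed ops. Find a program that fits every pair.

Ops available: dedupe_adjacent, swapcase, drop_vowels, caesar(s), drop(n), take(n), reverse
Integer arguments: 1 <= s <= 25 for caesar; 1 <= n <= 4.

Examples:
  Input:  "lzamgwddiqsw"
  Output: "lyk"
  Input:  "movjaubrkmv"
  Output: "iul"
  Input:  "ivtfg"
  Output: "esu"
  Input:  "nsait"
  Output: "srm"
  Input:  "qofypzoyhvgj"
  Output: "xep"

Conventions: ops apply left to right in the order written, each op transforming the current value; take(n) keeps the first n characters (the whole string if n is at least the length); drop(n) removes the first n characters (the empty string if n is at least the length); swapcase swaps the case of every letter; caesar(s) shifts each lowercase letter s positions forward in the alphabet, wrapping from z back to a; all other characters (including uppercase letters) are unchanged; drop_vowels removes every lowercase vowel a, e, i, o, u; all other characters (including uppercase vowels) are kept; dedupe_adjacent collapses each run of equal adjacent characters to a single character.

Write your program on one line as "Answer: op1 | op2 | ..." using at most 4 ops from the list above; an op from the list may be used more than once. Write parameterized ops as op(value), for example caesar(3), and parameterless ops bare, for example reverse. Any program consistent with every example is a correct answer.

drop_vowels | take(3) | reverse | caesar(25)

Check, running the answer program on each example:
  "lzamgwddiqsw" -> "lzmgwddqsw" -> "lzm" -> "mzl" -> "lyk"
  "movjaubrkmv" -> "mvjbrkmv" -> "mvj" -> "jvm" -> "iul"
  "ivtfg" -> "vtfg" -> "vtf" -> "ftv" -> "esu"
  "nsait" -> "nst" -> "nst" -> "tsn" -> "srm"
  "qofypzoyhvgj" -> "qfypzyhvgj" -> "qfy" -> "yfq" -> "xep"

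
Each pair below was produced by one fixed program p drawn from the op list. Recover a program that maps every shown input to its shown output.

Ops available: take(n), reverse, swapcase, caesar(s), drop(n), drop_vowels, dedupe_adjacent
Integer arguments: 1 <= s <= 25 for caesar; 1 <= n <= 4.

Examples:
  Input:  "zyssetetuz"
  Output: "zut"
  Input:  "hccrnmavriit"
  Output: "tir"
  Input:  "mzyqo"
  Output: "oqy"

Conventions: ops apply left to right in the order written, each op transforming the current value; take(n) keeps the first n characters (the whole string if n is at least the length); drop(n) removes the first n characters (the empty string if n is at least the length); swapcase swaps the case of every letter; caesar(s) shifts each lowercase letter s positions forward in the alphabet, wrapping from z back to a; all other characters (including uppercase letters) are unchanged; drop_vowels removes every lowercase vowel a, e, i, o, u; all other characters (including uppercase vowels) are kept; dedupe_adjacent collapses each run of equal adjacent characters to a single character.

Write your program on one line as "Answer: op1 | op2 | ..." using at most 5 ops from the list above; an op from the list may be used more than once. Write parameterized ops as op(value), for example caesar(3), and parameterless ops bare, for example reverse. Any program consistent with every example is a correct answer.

drop(1) | reverse | dedupe_adjacent | take(3)

Check, running the answer program on each example:
  "zyssetetuz" -> "yssetetuz" -> "zutetessy" -> "zutetesy" -> "zut"
  "hccrnmavriit" -> "ccrnmavriit" -> "tiirvamnrcc" -> "tirvamnrc" -> "tir"
  "mzyqo" -> "zyqo" -> "oqyz" -> "oqyz" -> "oqy"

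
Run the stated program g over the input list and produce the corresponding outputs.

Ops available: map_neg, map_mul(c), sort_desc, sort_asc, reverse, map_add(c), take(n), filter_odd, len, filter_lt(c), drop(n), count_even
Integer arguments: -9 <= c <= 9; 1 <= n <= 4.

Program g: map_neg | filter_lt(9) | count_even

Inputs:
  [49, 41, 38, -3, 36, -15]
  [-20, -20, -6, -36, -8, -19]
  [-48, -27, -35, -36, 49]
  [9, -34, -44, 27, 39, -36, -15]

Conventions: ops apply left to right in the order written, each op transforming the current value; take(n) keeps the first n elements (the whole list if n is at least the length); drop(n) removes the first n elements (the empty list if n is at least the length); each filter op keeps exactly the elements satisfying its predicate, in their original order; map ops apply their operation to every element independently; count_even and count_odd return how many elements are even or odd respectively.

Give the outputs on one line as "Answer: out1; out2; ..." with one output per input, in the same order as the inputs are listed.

2; 2; 0; 0

Execution, op by op:
  [49, 41, 38, -3, 36, -15] -> [-49, -41, -38, 3, -36, 15] -> [-49, -41, -38, 3, -36] -> 2
  [-20, -20, -6, -36, -8, -19] -> [20, 20, 6, 36, 8, 19] -> [6, 8] -> 2
  [-48, -27, -35, -36, 49] -> [48, 27, 35, 36, -49] -> [-49] -> 0
  [9, -34, -44, 27, 39, -36, -15] -> [-9, 34, 44, -27, -39, 36, 15] -> [-9, -27, -39] -> 0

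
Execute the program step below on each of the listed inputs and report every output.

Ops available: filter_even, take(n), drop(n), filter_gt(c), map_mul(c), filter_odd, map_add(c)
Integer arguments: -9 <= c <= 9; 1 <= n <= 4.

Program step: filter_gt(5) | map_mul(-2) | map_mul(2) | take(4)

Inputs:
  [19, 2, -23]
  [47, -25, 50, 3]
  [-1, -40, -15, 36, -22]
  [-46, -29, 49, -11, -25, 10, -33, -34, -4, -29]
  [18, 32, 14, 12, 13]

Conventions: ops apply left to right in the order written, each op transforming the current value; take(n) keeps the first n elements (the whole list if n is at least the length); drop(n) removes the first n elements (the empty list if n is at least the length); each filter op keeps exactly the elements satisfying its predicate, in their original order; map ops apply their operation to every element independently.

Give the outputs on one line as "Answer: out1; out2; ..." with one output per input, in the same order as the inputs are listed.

[-76]; [-188, -200]; [-144]; [-196, -40]; [-72, -128, -56, -48]

Execution, op by op:
  [19, 2, -23] -> [19] -> [-38] -> [-76] -> [-76]
  [47, -25, 50, 3] -> [47, 50] -> [-94, -100] -> [-188, -200] -> [-188, -200]
  [-1, -40, -15, 36, -22] -> [36] -> [-72] -> [-144] -> [-144]
  [-46, -29, 49, -11, -25, 10, -33, -34, -4, -29] -> [49, 10] -> [-98, -20] -> [-196, -40] -> [-196, -40]
  [18, 32, 14, 12, 13] -> [18, 32, 14, 12, 13] -> [-36, -64, -28, -24, -26] -> [-72, -128, -56, -48, -52] -> [-72, -128, -56, -48]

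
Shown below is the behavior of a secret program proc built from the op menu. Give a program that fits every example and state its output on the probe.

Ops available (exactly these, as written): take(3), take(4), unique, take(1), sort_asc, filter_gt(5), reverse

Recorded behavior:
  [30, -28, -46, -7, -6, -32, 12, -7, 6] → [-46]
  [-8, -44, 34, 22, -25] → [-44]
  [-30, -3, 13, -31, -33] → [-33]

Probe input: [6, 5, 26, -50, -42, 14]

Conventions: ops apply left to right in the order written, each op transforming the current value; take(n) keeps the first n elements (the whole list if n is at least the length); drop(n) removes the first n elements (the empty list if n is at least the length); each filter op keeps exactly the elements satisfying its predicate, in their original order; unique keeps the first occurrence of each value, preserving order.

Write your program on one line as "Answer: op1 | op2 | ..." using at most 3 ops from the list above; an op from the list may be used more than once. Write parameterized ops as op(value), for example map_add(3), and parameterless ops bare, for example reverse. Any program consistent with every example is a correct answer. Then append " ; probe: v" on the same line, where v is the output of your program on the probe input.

sort_asc | unique | take(1) ; probe: [-50]

Check, running the answer program on each example:
  [30, -28, -46, -7, -6, -32, 12, -7, 6] -> [-46, -32, -28, -7, -7, -6, 6, 12, 30] -> [-46, -32, -28, -7, -6, 6, 12, 30] -> [-46]
  [-8, -44, 34, 22, -25] -> [-44, -25, -8, 22, 34] -> [-44, -25, -8, 22, 34] -> [-44]
  [-30, -3, 13, -31, -33] -> [-33, -31, -30, -3, 13] -> [-33, -31, -30, -3, 13] -> [-33]
  probe: [6, 5, 26, -50, -42, 14] -> [-50, -42, 5, 6, 14, 26] -> [-50, -42, 5, 6, 14, 26] -> [-50]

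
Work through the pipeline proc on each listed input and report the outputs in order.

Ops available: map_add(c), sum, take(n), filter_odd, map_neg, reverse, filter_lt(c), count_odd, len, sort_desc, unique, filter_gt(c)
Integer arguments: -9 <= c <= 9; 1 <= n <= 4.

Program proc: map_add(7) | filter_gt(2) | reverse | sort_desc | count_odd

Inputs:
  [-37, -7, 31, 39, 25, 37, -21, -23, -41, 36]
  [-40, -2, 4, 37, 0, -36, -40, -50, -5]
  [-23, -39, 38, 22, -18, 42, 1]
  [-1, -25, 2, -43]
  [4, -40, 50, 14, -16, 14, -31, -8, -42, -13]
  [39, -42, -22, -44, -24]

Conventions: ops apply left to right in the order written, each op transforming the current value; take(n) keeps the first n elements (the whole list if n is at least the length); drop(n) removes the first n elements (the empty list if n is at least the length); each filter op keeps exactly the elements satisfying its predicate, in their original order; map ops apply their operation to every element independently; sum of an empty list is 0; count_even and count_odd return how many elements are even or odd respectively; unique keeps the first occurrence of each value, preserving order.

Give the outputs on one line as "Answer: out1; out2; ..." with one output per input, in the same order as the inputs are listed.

1; 3; 3; 1; 4; 0

Execution, op by op:
  [-37, -7, 31, 39, 25, 37, -21, -23, -41, 36] -> [-30, 0, 38, 46, 32, 44, -14, -16, -34, 43] -> [38, 46, 32, 44, 43] -> [43, 44, 32, 46, 38] -> [46, 44, 43, 38, 32] -> 1
  [-40, -2, 4, 37, 0, -36, -40, -50, -5] -> [-33, 5, 11, 44, 7, -29, -33, -43, 2] -> [5, 11, 44, 7] -> [7, 44, 11, 5] -> [44, 11, 7, 5] -> 3
  [-23, -39, 38, 22, -18, 42, 1] -> [-16, -32, 45, 29, -11, 49, 8] -> [45, 29, 49, 8] -> [8, 49, 29, 45] -> [49, 45, 29, 8] -> 3
  [-1, -25, 2, -43] -> [6, -18, 9, -36] -> [6, 9] -> [9, 6] -> [9, 6] -> 1
  [4, -40, 50, 14, -16, 14, -31, -8, -42, -13] -> [11, -33, 57, 21, -9, 21, -24, -1, -35, -6] -> [11, 57, 21, 21] -> [21, 21, 57, 11] -> [57, 21, 21, 11] -> 4
  [39, -42, -22, -44, -24] -> [46, -35, -15, -37, -17] -> [46] -> [46] -> [46] -> 0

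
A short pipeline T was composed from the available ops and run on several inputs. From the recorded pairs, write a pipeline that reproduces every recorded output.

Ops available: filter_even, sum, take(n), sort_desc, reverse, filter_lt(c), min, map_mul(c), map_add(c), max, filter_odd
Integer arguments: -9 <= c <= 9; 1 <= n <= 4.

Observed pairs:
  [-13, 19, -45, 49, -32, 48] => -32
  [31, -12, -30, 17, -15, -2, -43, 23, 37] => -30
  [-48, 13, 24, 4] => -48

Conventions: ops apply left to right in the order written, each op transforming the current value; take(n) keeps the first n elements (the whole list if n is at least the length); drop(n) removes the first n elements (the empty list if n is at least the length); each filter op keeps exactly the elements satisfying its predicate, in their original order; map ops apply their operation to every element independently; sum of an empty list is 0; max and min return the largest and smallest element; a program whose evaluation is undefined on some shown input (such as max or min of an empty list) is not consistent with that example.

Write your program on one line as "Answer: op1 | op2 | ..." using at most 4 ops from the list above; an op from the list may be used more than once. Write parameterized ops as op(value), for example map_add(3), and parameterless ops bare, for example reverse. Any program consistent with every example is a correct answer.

reverse | filter_even | min

Check, running the answer program on each example:
  [-13, 19, -45, 49, -32, 48] -> [48, -32, 49, -45, 19, -13] -> [48, -32] -> -32
  [31, -12, -30, 17, -15, -2, -43, 23, 37] -> [37, 23, -43, -2, -15, 17, -30, -12, 31] -> [-2, -30, -12] -> -30
  [-48, 13, 24, 4] -> [4, 24, 13, -48] -> [4, 24, -48] -> -48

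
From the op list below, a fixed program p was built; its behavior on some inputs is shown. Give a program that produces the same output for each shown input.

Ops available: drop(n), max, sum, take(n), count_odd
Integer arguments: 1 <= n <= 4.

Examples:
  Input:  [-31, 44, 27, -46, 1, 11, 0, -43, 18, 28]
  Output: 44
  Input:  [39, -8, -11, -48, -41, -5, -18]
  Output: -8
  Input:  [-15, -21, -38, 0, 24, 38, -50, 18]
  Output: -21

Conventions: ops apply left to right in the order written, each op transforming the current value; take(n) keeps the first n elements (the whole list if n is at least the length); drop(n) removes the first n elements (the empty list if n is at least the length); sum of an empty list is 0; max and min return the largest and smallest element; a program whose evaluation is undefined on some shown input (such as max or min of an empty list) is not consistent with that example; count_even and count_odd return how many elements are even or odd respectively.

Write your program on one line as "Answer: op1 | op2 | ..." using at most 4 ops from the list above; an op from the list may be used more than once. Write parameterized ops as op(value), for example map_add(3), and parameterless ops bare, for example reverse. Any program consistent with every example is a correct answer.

drop(1) | take(2) | max

Check, running the answer program on each example:
  [-31, 44, 27, -46, 1, 11, 0, -43, 18, 28] -> [44, 27, -46, 1, 11, 0, -43, 18, 28] -> [44, 27] -> 44
  [39, -8, -11, -48, -41, -5, -18] -> [-8, -11, -48, -41, -5, -18] -> [-8, -11] -> -8
  [-15, -21, -38, 0, 24, 38, -50, 18] -> [-21, -38, 0, 24, 38, -50, 18] -> [-21, -38] -> -21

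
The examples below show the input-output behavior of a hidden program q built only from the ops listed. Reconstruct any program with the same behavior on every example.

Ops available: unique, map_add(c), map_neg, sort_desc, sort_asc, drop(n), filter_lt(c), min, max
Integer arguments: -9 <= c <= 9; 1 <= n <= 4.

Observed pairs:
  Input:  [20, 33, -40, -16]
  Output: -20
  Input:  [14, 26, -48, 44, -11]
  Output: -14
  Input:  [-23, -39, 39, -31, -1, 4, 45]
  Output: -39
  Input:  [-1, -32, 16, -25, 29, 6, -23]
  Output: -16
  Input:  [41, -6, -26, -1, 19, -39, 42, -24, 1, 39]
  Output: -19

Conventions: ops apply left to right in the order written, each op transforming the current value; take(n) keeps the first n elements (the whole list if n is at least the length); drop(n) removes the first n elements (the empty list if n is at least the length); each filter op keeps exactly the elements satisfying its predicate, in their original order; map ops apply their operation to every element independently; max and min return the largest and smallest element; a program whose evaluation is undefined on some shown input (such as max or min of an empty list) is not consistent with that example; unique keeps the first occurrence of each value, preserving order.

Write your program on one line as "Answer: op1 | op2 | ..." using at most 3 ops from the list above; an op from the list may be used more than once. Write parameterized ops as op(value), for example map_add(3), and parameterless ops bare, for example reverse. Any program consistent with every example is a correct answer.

map_neg | filter_lt(-7) | max

Check, running the answer program on each example:
  [20, 33, -40, -16] -> [-20, -33, 40, 16] -> [-20, -33] -> -20
  [14, 26, -48, 44, -11] -> [-14, -26, 48, -44, 11] -> [-14, -26, -44] -> -14
  [-23, -39, 39, -31, -1, 4, 45] -> [23, 39, -39, 31, 1, -4, -45] -> [-39, -45] -> -39
  [-1, -32, 16, -25, 29, 6, -23] -> [1, 32, -16, 25, -29, -6, 23] -> [-16, -29] -> -16
  [41, -6, -26, -1, 19, -39, 42, -24, 1, 39] -> [-41, 6, 26, 1, -19, 39, -42, 24, -1, -39] -> [-41, -19, -42, -39] -> -19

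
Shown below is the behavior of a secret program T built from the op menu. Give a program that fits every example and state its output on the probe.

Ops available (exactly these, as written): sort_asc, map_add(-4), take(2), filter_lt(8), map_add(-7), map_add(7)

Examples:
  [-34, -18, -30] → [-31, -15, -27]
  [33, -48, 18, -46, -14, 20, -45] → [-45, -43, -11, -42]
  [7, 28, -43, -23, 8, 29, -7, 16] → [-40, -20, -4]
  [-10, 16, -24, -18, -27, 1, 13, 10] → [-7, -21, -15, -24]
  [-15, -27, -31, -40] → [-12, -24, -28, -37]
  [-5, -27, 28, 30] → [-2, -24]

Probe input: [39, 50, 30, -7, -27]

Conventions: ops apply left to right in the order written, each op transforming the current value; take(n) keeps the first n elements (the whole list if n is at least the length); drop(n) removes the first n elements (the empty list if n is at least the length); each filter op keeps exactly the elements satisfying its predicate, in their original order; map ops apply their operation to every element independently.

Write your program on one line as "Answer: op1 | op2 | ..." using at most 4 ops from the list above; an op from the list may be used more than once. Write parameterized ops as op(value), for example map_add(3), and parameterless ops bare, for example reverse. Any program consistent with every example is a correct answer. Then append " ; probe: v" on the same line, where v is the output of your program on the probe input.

map_add(7) | filter_lt(8) | map_add(-4) ; probe: [-4, -24]

Check, running the answer program on each example:
  [-34, -18, -30] -> [-27, -11, -23] -> [-27, -11, -23] -> [-31, -15, -27]
  [33, -48, 18, -46, -14, 20, -45] -> [40, -41, 25, -39, -7, 27, -38] -> [-41, -39, -7, -38] -> [-45, -43, -11, -42]
  [7, 28, -43, -23, 8, 29, -7, 16] -> [14, 35, -36, -16, 15, 36, 0, 23] -> [-36, -16, 0] -> [-40, -20, -4]
  [-10, 16, -24, -18, -27, 1, 13, 10] -> [-3, 23, -17, -11, -20, 8, 20, 17] -> [-3, -17, -11, -20] -> [-7, -21, -15, -24]
  [-15, -27, -31, -40] -> [-8, -20, -24, -33] -> [-8, -20, -24, -33] -> [-12, -24, -28, -37]
  [-5, -27, 28, 30] -> [2, -20, 35, 37] -> [2, -20] -> [-2, -24]
  probe: [39, 50, 30, -7, -27] -> [46, 57, 37, 0, -20] -> [0, -20] -> [-4, -24]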